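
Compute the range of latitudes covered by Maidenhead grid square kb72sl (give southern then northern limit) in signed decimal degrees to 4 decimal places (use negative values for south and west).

-77.5417, -77.5000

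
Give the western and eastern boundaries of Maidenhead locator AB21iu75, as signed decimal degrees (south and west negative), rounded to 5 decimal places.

-175.27500, -175.26667

Field A=0, B=1: +0·20° lon, +1·10° lat → SW at lon -180°, lat -80°.
Square 2, 1: +2·2° lon, +1·1° lat → SW at lon -176°, lat -79°.
Subsquare i=8, u=20: +8·0.0833333° lon, +20·0.0416667° lat → SW at lon -175.333°, lat -78.1667°.
Extended square 7, 5: +7·0.00833333° lon, +5·0.00416667° lat → SW at lon -175.275°, lat -78.1458°.
Cell spans 0.00833333° lon × 0.00416667° lat.
west -175.27500, east -175.26667.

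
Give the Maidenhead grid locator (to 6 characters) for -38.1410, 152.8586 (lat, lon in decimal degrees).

QF61ku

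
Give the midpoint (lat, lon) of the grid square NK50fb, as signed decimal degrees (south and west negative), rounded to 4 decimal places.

10.0625, 90.4583

Field N=13, K=10: +13·20° lon, +10·10° lat → SW at lon 80°, lat 10°.
Square 5, 0: +5·2° lon, +0·1° lat → SW at lon 90°, lat 10°.
Subsquare f=5, b=1: +5·0.0833333° lon, +1·0.0416667° lat → SW at lon 90.4167°, lat 10.0417°.
Cell spans 0.0833333° lon × 0.0416667° lat. Centre is SW corner plus half of each.
latitude 10.0625, longitude 90.4583.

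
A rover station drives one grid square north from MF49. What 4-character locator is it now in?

Latitude square 9; +1 → 10, wraps to 0, carry into field.
Latitude field F = 5; +1 → 6 = G.
The longitude characters are unchanged.

MG40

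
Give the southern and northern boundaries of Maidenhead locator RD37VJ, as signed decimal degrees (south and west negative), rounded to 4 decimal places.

Field R=17, D=3: +17·20° lon, +3·10° lat → SW at lon 160°, lat -60°.
Square 3, 7: +3·2° lon, +7·1° lat → SW at lon 166°, lat -53°.
Subsquare v=21, j=9: +21·0.0833333° lon, +9·0.0416667° lat → SW at lon 167.75°, lat -52.625°.
Cell spans 0.0833333° lon × 0.0416667° lat.
south -52.6250, north -52.5833.

-52.6250, -52.5833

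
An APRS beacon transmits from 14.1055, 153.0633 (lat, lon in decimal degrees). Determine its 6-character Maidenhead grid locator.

Offset from 180°W / 90°S: lon 333.0633°, lat 104.1055°.
Field (20°×10°, letters A–R): 333.0633/20 → 16 → Q, 104.1055/10 → 10 → K; chars QK.
Square (2°×1°, digits 0–9): 13.0633/2 → 6, 4.1055/1 → 4; chars 64.
Subsquare (5′×2.5′, letters a–x): 1.0633/0.0833333 → 12 → m, 0.1055/0.0416667 → 2 → c; chars mc.

QK64mc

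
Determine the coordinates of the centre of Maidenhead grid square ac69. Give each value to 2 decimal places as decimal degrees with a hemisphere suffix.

Field A=0, C=2: +0·20° lon, +2·10° lat → SW at lon -180°, lat -70°.
Square 6, 9: +6·2° lon, +9·1° lat → SW at lon -168°, lat -61°.
Cell spans 2° lon × 1° lat. Centre is SW corner plus half of each.
latitude 60.50° S, longitude 167.00° W.

60.50° S, 167.00° W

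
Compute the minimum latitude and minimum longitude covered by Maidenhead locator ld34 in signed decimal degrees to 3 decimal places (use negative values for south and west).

Field L=11, D=3: +11·20° lon, +3·10° lat → SW at lon 40°, lat -60°.
Square 3, 4: +3·2° lon, +4·1° lat → SW at lon 46°, lat -56°.
latitude -56.000, longitude 46.000.

-56.000, 46.000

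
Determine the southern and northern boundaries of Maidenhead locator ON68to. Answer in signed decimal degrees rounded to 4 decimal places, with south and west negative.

48.5833, 48.6250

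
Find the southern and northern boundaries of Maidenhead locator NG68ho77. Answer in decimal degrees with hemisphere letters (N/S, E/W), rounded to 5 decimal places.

Field N=13, G=6: +13·20° lon, +6·10° lat → SW at lon 80°, lat -30°.
Square 6, 8: +6·2° lon, +8·1° lat → SW at lon 92°, lat -22°.
Subsquare h=7, o=14: +7·0.0833333° lon, +14·0.0416667° lat → SW at lon 92.5833°, lat -21.4167°.
Extended square 7, 7: +7·0.00833333° lon, +7·0.00416667° lat → SW at lon 92.6417°, lat -21.3875°.
Cell spans 0.00833333° lon × 0.00416667° lat.
south 21.38750° S, north 21.38333° S.

21.38750° S, 21.38333° S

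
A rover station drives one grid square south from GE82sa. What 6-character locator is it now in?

GE81sx

Latitude subsquare a = 0; −1 → -1, wraps to 23 = x, carry into square.
Latitude square 2; −1 → 1.
The longitude characters are unchanged.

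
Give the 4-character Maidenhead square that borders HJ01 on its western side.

GJ91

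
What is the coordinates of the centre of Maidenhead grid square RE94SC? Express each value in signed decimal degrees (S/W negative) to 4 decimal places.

-45.8958, 179.5417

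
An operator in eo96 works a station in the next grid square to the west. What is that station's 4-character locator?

EO86

Longitude square 9; −1 → 8.
The latitude characters are unchanged.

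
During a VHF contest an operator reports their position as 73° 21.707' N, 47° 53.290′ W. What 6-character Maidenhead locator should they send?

GQ63bi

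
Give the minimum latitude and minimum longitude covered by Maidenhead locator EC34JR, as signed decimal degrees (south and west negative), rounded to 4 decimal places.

-65.2917, -93.2500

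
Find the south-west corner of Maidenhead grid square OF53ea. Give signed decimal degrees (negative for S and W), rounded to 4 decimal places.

-37.0000, 110.3333

Field O=14, F=5: +14·20° lon, +5·10° lat → SW at lon 100°, lat -40°.
Square 5, 3: +5·2° lon, +3·1° lat → SW at lon 110°, lat -37°.
Subsquare e=4, a=0: +4·0.0833333° lon, +0·0.0416667° lat → SW at lon 110.333°, lat -37°.
latitude -37.0000, longitude 110.3333.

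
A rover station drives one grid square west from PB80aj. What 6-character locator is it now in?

PB70xj

Longitude subsquare a = 0; −1 → -1, wraps to 23 = x, carry into square.
Longitude square 8; −1 → 7.
The latitude characters are unchanged.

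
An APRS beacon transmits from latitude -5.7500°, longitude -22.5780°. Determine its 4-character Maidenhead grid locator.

Shift to the Maidenhead origin (180°W, 90°S): lon 157.42, lat 84.25.
Field: lon ⌊157.42/20⌋ = 7 → H; lat ⌊84.25/10⌋ = 8 → I.
Square: lon ⌊17.42/2⌋ = 8; lat ⌊4.25/1⌋ = 4.

HI84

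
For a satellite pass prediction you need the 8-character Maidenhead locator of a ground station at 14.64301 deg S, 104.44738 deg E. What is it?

OH25fi35

Add 180° to longitude and 90° to latitude: 284.44738, 75.35699.
Field: 284.44738/20 → 14 → O, 75.35699/10 → 7 → H; chars OH.
Square: 4.44738/2 → 2, 5.35699/1 → 5; chars 25.
Subsquare: 0.44738/0.0833333 → 5 → f, 0.35699/0.0416667 → 8 → i; chars fi.
Extended square: 0.03071/0.00833333 → 3, 0.02366/0.00416667 → 5; chars 35.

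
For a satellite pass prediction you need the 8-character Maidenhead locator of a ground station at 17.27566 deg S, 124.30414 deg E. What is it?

PH22dr63

Add 180° to longitude and 90° to latitude: 304.30414, 72.72434.
Field: 304.30414/20 → 15 → P, 72.72434/10 → 7 → H; chars PH.
Square: 4.30414/2 → 2, 2.72434/1 → 2; chars 22.
Subsquare: 0.30414/0.0833333 → 3 → d, 0.72434/0.0416667 → 17 → r; chars dr.
Extended square: 0.05414/0.00833333 → 6, 0.01601/0.00416667 → 3; chars 63.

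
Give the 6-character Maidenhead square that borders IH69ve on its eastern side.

IH69we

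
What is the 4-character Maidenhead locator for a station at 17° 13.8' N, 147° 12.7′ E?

Shift to the Maidenhead origin (180°W, 90°S): lon 327.21, lat 107.23.
Field (20°×10°, letters A–R): lon ⌊327.21/20⌋ = 16 → Q; lat ⌊107.23/10⌋ = 10 → K.
Square (2°×1°, digits 0–9): lon ⌊7.21/2⌋ = 3; lat ⌊7.23/1⌋ = 7.

QK37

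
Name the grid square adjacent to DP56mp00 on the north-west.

DP56lp91

Longitude extended square 0; −1 → -1, wraps to 9, carry into subsquare.
Longitude subsquare m = 12; −1 → 11 = l.
Latitude extended square 0; +1 → 1.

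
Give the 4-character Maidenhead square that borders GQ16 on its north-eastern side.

GQ27

Longitude square 1; +1 → 2.
Latitude square 6; +1 → 7.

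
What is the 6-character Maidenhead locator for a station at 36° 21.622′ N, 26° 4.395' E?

KM36ai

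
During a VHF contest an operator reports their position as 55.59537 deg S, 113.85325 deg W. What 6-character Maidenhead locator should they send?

Shift to the Maidenhead origin (180°W, 90°S): lon 66.1467, lat 34.4046.
Field (20°×10°, letters A–R): lon ⌊66.1467/20⌋ = 3 → D; lat ⌊34.4046/10⌋ = 3 → D.
Square (2°×1°, digits 0–9): lon ⌊6.1467/2⌋ = 3; lat ⌊4.4046/1⌋ = 4.
Subsquare (5′×2.5′, letters a–x): lon ⌊0.1467/0.0833333⌋ = 1 → b; lat ⌊0.4046/0.0416667⌋ = 9 → j.

DD34bj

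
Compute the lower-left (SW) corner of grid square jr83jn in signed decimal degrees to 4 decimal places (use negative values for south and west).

83.5417, 16.7500

Field J=9, R=17: +9·20° lon, +17·10° lat → SW at lon 0°, lat 80°.
Square 8, 3: +8·2° lon, +3·1° lat → SW at lon 16°, lat 83°.
Subsquare j=9, n=13: +9·0.0833333° lon, +13·0.0416667° lat → SW at lon 16.75°, lat 83.5417°.
latitude 83.5417, longitude 16.7500.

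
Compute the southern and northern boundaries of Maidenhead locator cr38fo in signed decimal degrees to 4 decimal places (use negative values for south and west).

88.5833, 88.6250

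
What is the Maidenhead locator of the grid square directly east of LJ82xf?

LJ92af

Longitude subsquare x = 23; +1 → 24, wraps to 0 = a, carry into square.
Longitude square 8; +1 → 9.
The latitude characters are unchanged.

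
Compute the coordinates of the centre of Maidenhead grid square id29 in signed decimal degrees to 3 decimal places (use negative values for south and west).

-50.500, -15.000

Field I=8, D=3: +8·20° lon, +3·10° lat → SW at lon -20°, lat -60°.
Square 2, 9: +2·2° lon, +9·1° lat → SW at lon -16°, lat -51°.
Cell spans 2° lon × 1° lat. Centre is SW corner plus half of each.
latitude -50.500, longitude -15.000.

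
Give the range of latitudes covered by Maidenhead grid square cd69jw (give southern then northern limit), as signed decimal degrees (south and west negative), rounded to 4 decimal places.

-50.0833, -50.0417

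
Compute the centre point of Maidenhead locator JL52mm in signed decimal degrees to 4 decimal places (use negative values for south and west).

22.5208, 11.0417

Field J=9, L=11: +9·20° lon, +11·10° lat → SW at lon 0°, lat 20°.
Square 5, 2: +5·2° lon, +2·1° lat → SW at lon 10°, lat 22°.
Subsquare m=12, m=12: +12·0.0833333° lon, +12·0.0416667° lat → SW at lon 11°, lat 22.5°.
Cell spans 0.0833333° lon × 0.0416667° lat. Centre is SW corner plus half of each.
latitude 22.5208, longitude 11.0417.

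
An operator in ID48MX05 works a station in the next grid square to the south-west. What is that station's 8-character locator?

Longitude extended square 0; −1 → -1, wraps to 9, carry into subsquare.
Longitude subsquare m = 12; −1 → 11 = l.
Latitude extended square 5; −1 → 4.

ID48lx94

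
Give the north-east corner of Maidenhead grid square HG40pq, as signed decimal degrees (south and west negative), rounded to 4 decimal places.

-29.2917, -30.6667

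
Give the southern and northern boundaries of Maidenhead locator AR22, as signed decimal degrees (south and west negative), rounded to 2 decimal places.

Field A=0, R=17: +0·20° lon, +17·10° lat → SW at lon -180°, lat 80°.
Square 2, 2: +2·2° lon, +2·1° lat → SW at lon -176°, lat 82°.
Cell spans 2° lon × 1° lat.
south 82.00, north 83.00.

82.00, 83.00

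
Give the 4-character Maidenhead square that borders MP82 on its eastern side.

Longitude square 8; +1 → 9.
The latitude characters are unchanged.

MP92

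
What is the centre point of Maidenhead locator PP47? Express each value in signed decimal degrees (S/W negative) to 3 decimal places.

Field P=15, P=15: +15·20° lon, +15·10° lat → SW at lon 120°, lat 60°.
Square 4, 7: +4·2° lon, +7·1° lat → SW at lon 128°, lat 67°.
Cell spans 2° lon × 1° lat. Centre is SW corner plus half of each.
latitude 67.500, longitude 129.000.

67.500, 129.000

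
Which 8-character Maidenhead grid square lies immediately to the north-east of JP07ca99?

JP07db00

Longitude extended square 9; +1 → 10, wraps to 0, carry into subsquare.
Longitude subsquare c = 2; +1 → 3 = d.
Latitude extended square 9; +1 → 10, wraps to 0, carry into subsquare.
Latitude subsquare a = 0; +1 → 1 = b.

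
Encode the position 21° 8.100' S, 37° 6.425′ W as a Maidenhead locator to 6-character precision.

HG18ku

Offset from 180°W / 90°S: lon 142.8929°, lat 68.8650°.
Field: 142.8929/20 → 7 → H, 68.8650/10 → 6 → G; chars HG.
Square: 2.8929/2 → 1, 8.8650/1 → 8; chars 18.
Subsquare: 0.8929/0.0833333 → 10 → k, 0.8650/0.0416667 → 20 → u; chars ku.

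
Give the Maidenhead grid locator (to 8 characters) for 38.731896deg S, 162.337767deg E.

RF11eg04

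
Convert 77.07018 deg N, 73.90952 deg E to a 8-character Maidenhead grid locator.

MQ67wb96

Add 180° to longitude and 90° to latitude: 253.90952, 167.07018.
Field: lon ⌊253.90952/20⌋ = 12 → M; lat ⌊167.07018/10⌋ = 16 → Q.
Square: lon ⌊13.90952/2⌋ = 6; lat ⌊7.07018/1⌋ = 7.
Subsquare: lon ⌊1.90952/0.0833333⌋ = 22 → w; lat ⌊0.07018/0.0416667⌋ = 1 → b.
Extended square: lon ⌊0.07619/0.00833333⌋ = 9; lat ⌊0.02851/0.00416667⌋ = 6.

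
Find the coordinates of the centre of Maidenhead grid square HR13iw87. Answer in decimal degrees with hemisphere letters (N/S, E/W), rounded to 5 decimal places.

Field H=7, R=17: +7·20° lon, +17·10° lat → SW at lon -40°, lat 80°.
Square 1, 3: +1·2° lon, +3·1° lat → SW at lon -38°, lat 83°.
Subsquare i=8, w=22: +8·0.0833333° lon, +22·0.0416667° lat → SW at lon -37.3333°, lat 83.9167°.
Extended square 8, 7: +8·0.00833333° lon, +7·0.00416667° lat → SW at lon -37.2667°, lat 83.9458°.
Cell spans 0.00833333° lon × 0.00416667° lat. Centre is SW corner plus half of each.
latitude 83.94792° N, longitude 37.26250° W.

83.94792° N, 37.26250° W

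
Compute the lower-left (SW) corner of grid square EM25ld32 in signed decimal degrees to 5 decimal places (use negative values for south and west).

35.13333, -95.05833

Field E=4, M=12: +4·20° lon, +12·10° lat → SW at lon -100°, lat 30°.
Square 2, 5: +2·2° lon, +5·1° lat → SW at lon -96°, lat 35°.
Subsquare l=11, d=3: +11·0.0833333° lon, +3·0.0416667° lat → SW at lon -95.0833°, lat 35.125°.
Extended square 3, 2: +3·0.00833333° lon, +2·0.00416667° lat → SW at lon -95.0583°, lat 35.1333°.
latitude 35.13333, longitude -95.05833.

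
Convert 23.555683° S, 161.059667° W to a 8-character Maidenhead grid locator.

AG96lk26

Add 180° to longitude and 90° to latitude: 18.94033, 66.44432.
Field (20°×10°, letters A–R): lon ⌊18.94033/20⌋ = 0 → A; lat ⌊66.44432/10⌋ = 6 → G.
Square (2°×1°, digits 0–9): lon ⌊18.94033/2⌋ = 9; lat ⌊6.44432/1⌋ = 6.
Subsquare (5′×2.5′, letters a–x): lon ⌊0.94033/0.0833333⌋ = 11 → l; lat ⌊0.44432/0.0416667⌋ = 10 → k.
Extended square (30″×15″, digits 0–9): lon ⌊0.02367/0.00833333⌋ = 2; lat ⌊0.02765/0.00416667⌋ = 6.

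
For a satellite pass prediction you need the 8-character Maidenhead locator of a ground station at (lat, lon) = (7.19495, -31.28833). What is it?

Shift to the Maidenhead origin (180°W, 90°S): lon 148.71167, lat 97.19495.
Field: 148.71167/20 → 7 → H, 97.19495/10 → 9 → J; chars HJ.
Square: 8.71167/2 → 4, 7.19495/1 → 7; chars 47.
Subsquare: 0.71167/0.0833333 → 8 → i, 0.19495/0.0416667 → 4 → e; chars ie.
Extended square: 0.04500/0.00833333 → 5, 0.02828/0.00416667 → 6; chars 56.

HJ47ie56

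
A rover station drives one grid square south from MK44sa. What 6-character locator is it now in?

MK43sx

Latitude subsquare a = 0; −1 → -1, wraps to 23 = x, carry into square.
Latitude square 4; −1 → 3.
The longitude characters are unchanged.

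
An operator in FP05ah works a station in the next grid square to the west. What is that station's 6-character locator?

EP95xh

Longitude subsquare a = 0; −1 → -1, wraps to 23 = x, carry into square.
Longitude square 0; −1 → -1, wraps to 9, carry into field.
Longitude field F = 5; −1 → 4 = E.
The latitude characters are unchanged.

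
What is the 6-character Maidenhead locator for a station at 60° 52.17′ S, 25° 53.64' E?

KC29wd

Shift to the Maidenhead origin (180°W, 90°S): lon 205.8940, lat 29.1305.
Field: 205.8940/20 → 10 → K, 29.1305/10 → 2 → C; chars KC.
Square: 5.8940/2 → 2, 9.1305/1 → 9; chars 29.
Subsquare: 1.8940/0.0833333 → 22 → w, 0.1305/0.0416667 → 3 → d; chars wd.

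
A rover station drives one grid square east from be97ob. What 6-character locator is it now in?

Longitude subsquare o = 14; +1 → 15 = p.
The latitude characters are unchanged.

BE97pb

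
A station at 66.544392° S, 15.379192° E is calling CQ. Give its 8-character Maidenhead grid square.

JC73qk59

Shift to the Maidenhead origin (180°W, 90°S): lon 195.37919, lat 23.45561.
Field: 195.37919/20 → 9 → J, 23.45561/10 → 2 → C; chars JC.
Square: 15.37919/2 → 7, 3.45561/1 → 3; chars 73.
Subsquare: 1.37919/0.0833333 → 16 → q, 0.45561/0.0416667 → 10 → k; chars qk.
Extended square: 0.04586/0.00833333 → 5, 0.03894/0.00416667 → 9; chars 59.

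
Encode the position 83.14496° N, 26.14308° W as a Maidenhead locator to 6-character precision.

HR63wd

Add 180° to longitude and 90° to latitude: 153.8569, 173.1450.
Field (20°×10°, letters A–R): 153.8569/20 → 7 → H, 173.1450/10 → 17 → R; chars HR.
Square (2°×1°, digits 0–9): 13.8569/2 → 6, 3.1450/1 → 3; chars 63.
Subsquare (5′×2.5′, letters a–x): 1.8569/0.0833333 → 22 → w, 0.1450/0.0416667 → 3 → d; chars wd.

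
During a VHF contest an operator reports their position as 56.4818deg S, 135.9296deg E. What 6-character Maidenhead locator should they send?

PD73xm

Add 180° to longitude and 90° to latitude: 315.9296, 33.5182.
Field: lon ⌊315.9296/20⌋ = 15 → P; lat ⌊33.5182/10⌋ = 3 → D.
Square: lon ⌊15.9296/2⌋ = 7; lat ⌊3.5182/1⌋ = 3.
Subsquare: lon ⌊1.9296/0.0833333⌋ = 23 → x; lat ⌊0.5182/0.0416667⌋ = 12 → m.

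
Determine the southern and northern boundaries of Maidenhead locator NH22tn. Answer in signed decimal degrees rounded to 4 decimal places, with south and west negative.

Field N=13, H=7: +13·20° lon, +7·10° lat → SW at lon 80°, lat -20°.
Square 2, 2: +2·2° lon, +2·1° lat → SW at lon 84°, lat -18°.
Subsquare t=19, n=13: +19·0.0833333° lon, +13·0.0416667° lat → SW at lon 85.5833°, lat -17.4583°.
Cell spans 0.0833333° lon × 0.0416667° lat.
south -17.4583, north -17.4167.

-17.4583, -17.4167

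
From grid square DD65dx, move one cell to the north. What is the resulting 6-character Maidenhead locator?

Latitude subsquare x = 23; +1 → 24, wraps to 0 = a, carry into square.
Latitude square 5; +1 → 6.
The longitude characters are unchanged.

DD66da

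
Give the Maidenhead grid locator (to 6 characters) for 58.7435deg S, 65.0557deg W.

FD71lg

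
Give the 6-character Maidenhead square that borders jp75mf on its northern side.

JP75mg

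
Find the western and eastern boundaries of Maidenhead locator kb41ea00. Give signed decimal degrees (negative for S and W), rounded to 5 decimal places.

28.33333, 28.34167

Field K=10, B=1: +10·20° lon, +1·10° lat → SW at lon 20°, lat -80°.
Square 4, 1: +4·2° lon, +1·1° lat → SW at lon 28°, lat -79°.
Subsquare e=4, a=0: +4·0.0833333° lon, +0·0.0416667° lat → SW at lon 28.3333°, lat -79°.
Extended square 0, 0: +0·0.00833333° lon, +0·0.00416667° lat → SW at lon 28.3333°, lat -79°.
Cell spans 0.00833333° lon × 0.00416667° lat.
west 28.33333, east 28.34167.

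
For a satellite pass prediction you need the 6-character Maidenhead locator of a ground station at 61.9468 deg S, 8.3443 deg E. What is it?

Offset from 180°W / 90°S: lon 188.3443°, lat 28.0532°.
Field: lon ⌊188.3443/20⌋ = 9 → J; lat ⌊28.0532/10⌋ = 2 → C.
Square: lon ⌊8.3443/2⌋ = 4; lat ⌊8.0532/1⌋ = 8.
Subsquare: lon ⌊0.3443/0.0833333⌋ = 4 → e; lat ⌊0.0532/0.0416667⌋ = 1 → b.

JC48eb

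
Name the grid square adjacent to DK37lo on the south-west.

DK37kn

Longitude subsquare l = 11; −1 → 10 = k.
Latitude subsquare o = 14; −1 → 13 = n.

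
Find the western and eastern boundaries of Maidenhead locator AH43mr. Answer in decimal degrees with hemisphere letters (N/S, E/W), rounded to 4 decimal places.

Field A=0, H=7: +0·20° lon, +7·10° lat → SW at lon -180°, lat -20°.
Square 4, 3: +4·2° lon, +3·1° lat → SW at lon -172°, lat -17°.
Subsquare m=12, r=17: +12·0.0833333° lon, +17·0.0416667° lat → SW at lon -171°, lat -16.2917°.
Cell spans 0.0833333° lon × 0.0416667° lat.
west 171.0000° W, east 170.9167° W.

171.0000° W, 170.9167° W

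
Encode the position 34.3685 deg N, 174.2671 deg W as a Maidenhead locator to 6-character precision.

AM24ui

Shift to the Maidenhead origin (180°W, 90°S): lon 5.7329, lat 124.3685.
Field (20°×10°, letters A–R): 5.7329/20 → 0 → A, 124.3685/10 → 12 → M; chars AM.
Square (2°×1°, digits 0–9): 5.7329/2 → 2, 4.3685/1 → 4; chars 24.
Subsquare (5′×2.5′, letters a–x): 1.7329/0.0833333 → 20 → u, 0.3685/0.0416667 → 8 → i; chars ui.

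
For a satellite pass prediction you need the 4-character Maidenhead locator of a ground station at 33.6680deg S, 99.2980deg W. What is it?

EF06

Shift to the Maidenhead origin (180°W, 90°S): lon 80.70, lat 56.33.
Field (20°×10°, letters A–R): lon ⌊80.70/20⌋ = 4 → E; lat ⌊56.33/10⌋ = 5 → F.
Square (2°×1°, digits 0–9): lon ⌊0.70/2⌋ = 0; lat ⌊6.33/1⌋ = 6.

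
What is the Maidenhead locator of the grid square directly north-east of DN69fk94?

DN69gk05

Longitude extended square 9; +1 → 10, wraps to 0, carry into subsquare.
Longitude subsquare f = 5; +1 → 6 = g.
Latitude extended square 4; +1 → 5.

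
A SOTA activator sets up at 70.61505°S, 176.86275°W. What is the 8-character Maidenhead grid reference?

AB19nj62

Shift to the Maidenhead origin (180°W, 90°S): lon 3.13725, lat 19.38495.
Field: 3.13725/20 → 0 → A, 19.38495/10 → 1 → B; chars AB.
Square: 3.13725/2 → 1, 9.38495/1 → 9; chars 19.
Subsquare: 1.13725/0.0833333 → 13 → n, 0.38495/0.0416667 → 9 → j; chars nj.
Extended square: 0.05392/0.00833333 → 6, 0.00995/0.00416667 → 2; chars 62.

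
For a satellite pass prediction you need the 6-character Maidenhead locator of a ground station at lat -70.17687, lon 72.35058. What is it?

Shift to the Maidenhead origin (180°W, 90°S): lon 252.3506, lat 19.8231.
Field (20°×10°, letters A–R): lon ⌊252.3506/20⌋ = 12 → M; lat ⌊19.8231/10⌋ = 1 → B.
Square (2°×1°, digits 0–9): lon ⌊12.3506/2⌋ = 6; lat ⌊9.8231/1⌋ = 9.
Subsquare (5′×2.5′, letters a–x): lon ⌊0.3506/0.0833333⌋ = 4 → e; lat ⌊0.8231/0.0416667⌋ = 19 → t.

MB69et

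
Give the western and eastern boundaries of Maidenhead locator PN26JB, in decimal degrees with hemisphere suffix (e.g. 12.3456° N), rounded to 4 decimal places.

124.7500° E, 124.8333° E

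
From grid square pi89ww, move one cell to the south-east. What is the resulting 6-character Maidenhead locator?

Longitude subsquare w = 22; +1 → 23 = x.
Latitude subsquare w = 22; −1 → 21 = v.

PI89xv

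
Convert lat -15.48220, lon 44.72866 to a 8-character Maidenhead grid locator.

Add 180° to longitude and 90° to latitude: 224.72866, 74.51780.
Field: lon ⌊224.72866/20⌋ = 11 → L; lat ⌊74.51780/10⌋ = 7 → H.
Square: lon ⌊4.72866/2⌋ = 2; lat ⌊4.51780/1⌋ = 4.
Subsquare: lon ⌊0.72866/0.0833333⌋ = 8 → i; lat ⌊0.51780/0.0416667⌋ = 12 → m.
Extended square: lon ⌊0.06199/0.00833333⌋ = 7; lat ⌊0.01780/0.00416667⌋ = 4.

LH24im74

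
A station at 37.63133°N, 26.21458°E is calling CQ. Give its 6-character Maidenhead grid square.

KM37cp

Add 180° to longitude and 90° to latitude: 206.2146, 127.6313.
Field: lon ⌊206.2146/20⌋ = 10 → K; lat ⌊127.6313/10⌋ = 12 → M.
Square: lon ⌊6.2146/2⌋ = 3; lat ⌊7.6313/1⌋ = 7.
Subsquare: lon ⌊0.2146/0.0833333⌋ = 2 → c; lat ⌊0.6313/0.0416667⌋ = 15 → p.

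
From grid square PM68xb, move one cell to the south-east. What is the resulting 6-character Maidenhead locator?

PM78aa

Longitude subsquare x = 23; +1 → 24, wraps to 0 = a, carry into square.
Longitude square 6; +1 → 7.
Latitude subsquare b = 1; −1 → 0 = a.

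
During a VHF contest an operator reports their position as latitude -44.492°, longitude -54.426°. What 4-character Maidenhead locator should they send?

GE25

Add 180° to longitude and 90° to latitude: 125.57, 45.51.
Field: lon ⌊125.57/20⌋ = 6 → G; lat ⌊45.51/10⌋ = 4 → E.
Square: lon ⌊5.57/2⌋ = 2; lat ⌊5.51/1⌋ = 5.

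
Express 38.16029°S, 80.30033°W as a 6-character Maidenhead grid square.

Add 180° to longitude and 90° to latitude: 99.6997, 51.8397.
Field: lon ⌊99.6997/20⌋ = 4 → E; lat ⌊51.8397/10⌋ = 5 → F.
Square: lon ⌊19.6997/2⌋ = 9; lat ⌊1.8397/1⌋ = 1.
Subsquare: lon ⌊1.6997/0.0833333⌋ = 20 → u; lat ⌊0.8397/0.0416667⌋ = 20 → u.

EF91uu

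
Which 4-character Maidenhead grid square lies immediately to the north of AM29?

Latitude square 9; +1 → 10, wraps to 0, carry into field.
Latitude field M = 12; +1 → 13 = N.
The longitude characters are unchanged.

AN20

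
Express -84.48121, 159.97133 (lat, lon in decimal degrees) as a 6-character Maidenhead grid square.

QA95xm

Shift to the Maidenhead origin (180°W, 90°S): lon 339.9713, lat 5.5188.
Field: 339.9713/20 → 16 → Q, 5.5188/10 → 0 → A; chars QA.
Square: 19.9713/2 → 9, 5.5188/1 → 5; chars 95.
Subsquare: 1.9713/0.0833333 → 23 → x, 0.5188/0.0416667 → 12 → m; chars xm.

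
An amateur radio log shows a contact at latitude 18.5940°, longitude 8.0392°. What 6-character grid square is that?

Offset from 180°W / 90°S: lon 188.0392°, lat 108.5940°.
Field: lon ⌊188.0392/20⌋ = 9 → J; lat ⌊108.5940/10⌋ = 10 → K.
Square: lon ⌊8.0392/2⌋ = 4; lat ⌊8.5940/1⌋ = 8.
Subsquare: lon ⌊0.0392/0.0833333⌋ = 0 → a; lat ⌊0.5940/0.0416667⌋ = 14 → o.

JK48ao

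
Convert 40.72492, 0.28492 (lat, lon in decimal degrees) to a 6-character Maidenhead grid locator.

JN00dr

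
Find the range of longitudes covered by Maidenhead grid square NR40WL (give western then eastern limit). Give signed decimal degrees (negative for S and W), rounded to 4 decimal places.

89.8333, 89.9167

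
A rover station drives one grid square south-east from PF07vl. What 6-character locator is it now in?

PF07wk

Longitude subsquare v = 21; +1 → 22 = w.
Latitude subsquare l = 11; −1 → 10 = k.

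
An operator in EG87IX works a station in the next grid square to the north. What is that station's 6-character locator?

EG88ia

Latitude subsquare x = 23; +1 → 24, wraps to 0 = a, carry into square.
Latitude square 7; +1 → 8.
The longitude characters are unchanged.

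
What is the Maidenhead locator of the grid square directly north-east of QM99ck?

QM99dl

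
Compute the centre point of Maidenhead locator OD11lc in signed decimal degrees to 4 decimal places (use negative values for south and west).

Field O=14, D=3: +14·20° lon, +3·10° lat → SW at lon 100°, lat -60°.
Square 1, 1: +1·2° lon, +1·1° lat → SW at lon 102°, lat -59°.
Subsquare l=11, c=2: +11·0.0833333° lon, +2·0.0416667° lat → SW at lon 102.917°, lat -58.9167°.
Cell spans 0.0833333° lon × 0.0416667° lat. Centre is SW corner plus half of each.
latitude -58.8958, longitude 102.9583.

-58.8958, 102.9583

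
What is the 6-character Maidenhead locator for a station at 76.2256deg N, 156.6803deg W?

Offset from 180°W / 90°S: lon 23.3197°, lat 166.2256°.
Field: lon ⌊23.3197/20⌋ = 1 → B; lat ⌊166.2256/10⌋ = 16 → Q.
Square: lon ⌊3.3197/2⌋ = 1; lat ⌊6.2256/1⌋ = 6.
Subsquare: lon ⌊1.3197/0.0833333⌋ = 15 → p; lat ⌊0.2256/0.0416667⌋ = 5 → f.

BQ16pf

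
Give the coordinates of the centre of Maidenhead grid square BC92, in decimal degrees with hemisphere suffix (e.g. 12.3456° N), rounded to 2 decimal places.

67.50° S, 141.00° W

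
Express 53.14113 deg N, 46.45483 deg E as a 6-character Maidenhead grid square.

LO33fd

Offset from 180°W / 90°S: lon 226.4548°, lat 143.1411°.
Field: lon ⌊226.4548/20⌋ = 11 → L; lat ⌊143.1411/10⌋ = 14 → O.
Square: lon ⌊6.4548/2⌋ = 3; lat ⌊3.1411/1⌋ = 3.
Subsquare: lon ⌊0.4548/0.0833333⌋ = 5 → f; lat ⌊0.1411/0.0416667⌋ = 3 → d.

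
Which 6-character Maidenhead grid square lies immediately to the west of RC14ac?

RC04xc

Longitude subsquare a = 0; −1 → -1, wraps to 23 = x, carry into square.
Longitude square 1; −1 → 0.
The latitude characters are unchanged.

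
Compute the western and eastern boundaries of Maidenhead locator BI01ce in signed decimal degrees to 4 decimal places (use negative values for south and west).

-159.8333, -159.7500

Field B=1, I=8: +1·20° lon, +8·10° lat → SW at lon -160°, lat -10°.
Square 0, 1: +0·2° lon, +1·1° lat → SW at lon -160°, lat -9°.
Subsquare c=2, e=4: +2·0.0833333° lon, +4·0.0416667° lat → SW at lon -159.833°, lat -8.83333°.
Cell spans 0.0833333° lon × 0.0416667° lat.
west -159.8333, east -159.7500.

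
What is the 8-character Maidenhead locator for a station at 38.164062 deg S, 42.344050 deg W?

Offset from 180°W / 90°S: lon 137.65595°, lat 51.83594°.
Field: 137.65595/20 → 6 → G, 51.83594/10 → 5 → F; chars GF.
Square: 17.65595/2 → 8, 1.83594/1 → 1; chars 81.
Subsquare: 1.65595/0.0833333 → 19 → t, 0.83594/0.0416667 → 20 → u; chars tu.
Extended square: 0.07262/0.00833333 → 8, 0.00260/0.00416667 → 0; chars 80.

GF81tu80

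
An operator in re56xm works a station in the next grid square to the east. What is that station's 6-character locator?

Longitude subsquare x = 23; +1 → 24, wraps to 0 = a, carry into square.
Longitude square 5; +1 → 6.
The latitude characters are unchanged.

RE66am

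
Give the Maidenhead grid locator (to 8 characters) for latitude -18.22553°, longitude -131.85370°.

Offset from 180°W / 90°S: lon 48.14630°, lat 71.77447°.
Field (20°×10°, letters A–R): 48.14630/20 → 2 → C, 71.77447/10 → 7 → H; chars CH.
Square (2°×1°, digits 0–9): 8.14630/2 → 4, 1.77447/1 → 1; chars 41.
Subsquare (5′×2.5′, letters a–x): 0.14630/0.0833333 → 1 → b, 0.77447/0.0416667 → 18 → s; chars bs.
Extended square (30″×15″, digits 0–9): 0.06297/0.00833333 → 7, 0.02447/0.00416667 → 5; chars 75.

CH41bs75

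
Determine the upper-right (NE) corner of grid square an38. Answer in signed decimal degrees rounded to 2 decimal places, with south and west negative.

49.00, -172.00

Field A=0, N=13: +0·20° lon, +13·10° lat → SW at lon -180°, lat 40°.
Square 3, 8: +3·2° lon, +8·1° lat → SW at lon -174°, lat 48°.
Cell spans 2° lon × 1° lat. NE corner is SW corner plus one full cell.
latitude 49.00, longitude -172.00.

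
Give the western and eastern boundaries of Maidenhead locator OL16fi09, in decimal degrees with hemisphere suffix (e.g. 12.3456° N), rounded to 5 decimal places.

Field O=14, L=11: +14·20° lon, +11·10° lat → SW at lon 100°, lat 20°.
Square 1, 6: +1·2° lon, +6·1° lat → SW at lon 102°, lat 26°.
Subsquare f=5, i=8: +5·0.0833333° lon, +8·0.0416667° lat → SW at lon 102.417°, lat 26.3333°.
Extended square 0, 9: +0·0.00833333° lon, +9·0.00416667° lat → SW at lon 102.417°, lat 26.3708°.
Cell spans 0.00833333° lon × 0.00416667° lat.
west 102.41667° E, east 102.42500° E.

102.41667° E, 102.42500° E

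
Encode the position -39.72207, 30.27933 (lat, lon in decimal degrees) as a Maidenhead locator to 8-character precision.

Offset from 180°W / 90°S: lon 210.27933°, lat 50.27793°.
Field (20°×10°, letters A–R): lon ⌊210.27933/20⌋ = 10 → K; lat ⌊50.27793/10⌋ = 5 → F.
Square (2°×1°, digits 0–9): lon ⌊10.27933/2⌋ = 5; lat ⌊0.27793/1⌋ = 0.
Subsquare (5′×2.5′, letters a–x): lon ⌊0.27933/0.0833333⌋ = 3 → d; lat ⌊0.27793/0.0416667⌋ = 6 → g.
Extended square (30″×15″, digits 0–9): lon ⌊0.02933/0.00833333⌋ = 3; lat ⌊0.02793/0.00416667⌋ = 6.

KF50dg36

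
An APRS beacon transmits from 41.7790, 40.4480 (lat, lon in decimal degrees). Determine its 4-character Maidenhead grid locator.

LN01

Offset from 180°W / 90°S: lon 220.45°, lat 131.78°.
Field: 220.45/20 → 11 → L, 131.78/10 → 13 → N; chars LN.
Square: 0.45/2 → 0, 1.78/1 → 1; chars 01.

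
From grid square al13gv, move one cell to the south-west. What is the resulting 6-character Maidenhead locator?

AL13fu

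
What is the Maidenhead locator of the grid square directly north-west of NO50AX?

NO41xa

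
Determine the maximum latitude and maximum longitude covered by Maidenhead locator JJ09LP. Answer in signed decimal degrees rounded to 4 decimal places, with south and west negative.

9.6667, 1.0000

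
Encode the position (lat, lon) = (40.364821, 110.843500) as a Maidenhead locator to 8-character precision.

Add 180° to longitude and 90° to latitude: 290.84350, 130.36482.
Field: lon ⌊290.84350/20⌋ = 14 → O; lat ⌊130.36482/10⌋ = 13 → N.
Square: lon ⌊10.84350/2⌋ = 5; lat ⌊0.36482/1⌋ = 0.
Subsquare: lon ⌊0.84350/0.0833333⌋ = 10 → k; lat ⌊0.36482/0.0416667⌋ = 8 → i.
Extended square: lon ⌊0.01017/0.00833333⌋ = 1; lat ⌊0.03149/0.00416667⌋ = 7.

ON50ki17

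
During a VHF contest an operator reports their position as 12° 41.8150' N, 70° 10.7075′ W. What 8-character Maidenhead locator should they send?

FK42vq87

Offset from 180°W / 90°S: lon 109.82154°, lat 102.69692°.
Field: lon ⌊109.82154/20⌋ = 5 → F; lat ⌊102.69692/10⌋ = 10 → K.
Square: lon ⌊9.82154/2⌋ = 4; lat ⌊2.69692/1⌋ = 2.
Subsquare: lon ⌊1.82154/0.0833333⌋ = 21 → v; lat ⌊0.69692/0.0416667⌋ = 16 → q.
Extended square: lon ⌊0.07154/0.00833333⌋ = 8; lat ⌊0.03025/0.00416667⌋ = 7.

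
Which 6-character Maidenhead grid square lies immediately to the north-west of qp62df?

Longitude subsquare d = 3; −1 → 2 = c.
Latitude subsquare f = 5; +1 → 6 = g.

QP62cg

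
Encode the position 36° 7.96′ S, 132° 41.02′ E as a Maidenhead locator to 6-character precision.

Add 180° to longitude and 90° to latitude: 312.6837, 53.8673.
Field: lon ⌊312.6837/20⌋ = 15 → P; lat ⌊53.8673/10⌋ = 5 → F.
Square: lon ⌊12.6837/2⌋ = 6; lat ⌊3.8673/1⌋ = 3.
Subsquare: lon ⌊0.6837/0.0833333⌋ = 8 → i; lat ⌊0.8673/0.0416667⌋ = 20 → u.

PF63iu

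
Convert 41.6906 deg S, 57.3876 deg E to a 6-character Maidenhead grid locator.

Add 180° to longitude and 90° to latitude: 237.3876, 48.3094.
Field: lon ⌊237.3876/20⌋ = 11 → L; lat ⌊48.3094/10⌋ = 4 → E.
Square: lon ⌊17.3876/2⌋ = 8; lat ⌊8.3094/1⌋ = 8.
Subsquare: lon ⌊1.3876/0.0833333⌋ = 16 → q; lat ⌊0.3094/0.0416667⌋ = 7 → h.

LE88qh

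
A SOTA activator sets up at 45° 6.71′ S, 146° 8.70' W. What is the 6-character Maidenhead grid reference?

Shift to the Maidenhead origin (180°W, 90°S): lon 33.8550, lat 44.8882.
Field: 33.8550/20 → 1 → B, 44.8882/10 → 4 → E; chars BE.
Square: 13.8550/2 → 6, 4.8882/1 → 4; chars 64.
Subsquare: 1.8550/0.0833333 → 22 → w, 0.8882/0.0416667 → 21 → v; chars wv.

BE64wv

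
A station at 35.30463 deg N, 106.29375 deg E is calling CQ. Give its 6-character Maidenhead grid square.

OM35dh

Shift to the Maidenhead origin (180°W, 90°S): lon 286.2937, lat 125.3046.
Field (20°×10°, letters A–R): lon ⌊286.2937/20⌋ = 14 → O; lat ⌊125.3046/10⌋ = 12 → M.
Square (2°×1°, digits 0–9): lon ⌊6.2937/2⌋ = 3; lat ⌊5.3046/1⌋ = 5.
Subsquare (5′×2.5′, letters a–x): lon ⌊0.2937/0.0833333⌋ = 3 → d; lat ⌊0.3046/0.0416667⌋ = 7 → h.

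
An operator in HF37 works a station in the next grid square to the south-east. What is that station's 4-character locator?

HF46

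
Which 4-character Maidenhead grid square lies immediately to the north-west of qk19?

Longitude square 1; −1 → 0.
Latitude square 9; +1 → 10, wraps to 0, carry into field.
Latitude field K = 10; +1 → 11 = L.

QL00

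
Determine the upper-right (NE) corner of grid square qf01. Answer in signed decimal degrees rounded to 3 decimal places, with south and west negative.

Field Q=16, F=5: +16·20° lon, +5·10° lat → SW at lon 140°, lat -40°.
Square 0, 1: +0·2° lon, +1·1° lat → SW at lon 140°, lat -39°.
Cell spans 2° lon × 1° lat. NE corner is SW corner plus one full cell.
latitude -38.000, longitude 142.000.

-38.000, 142.000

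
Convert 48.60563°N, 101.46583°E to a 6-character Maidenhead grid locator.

ON08ro

Shift to the Maidenhead origin (180°W, 90°S): lon 281.4658, lat 138.6056.
Field: 281.4658/20 → 14 → O, 138.6056/10 → 13 → N; chars ON.
Square: 1.4658/2 → 0, 8.6056/1 → 8; chars 08.
Subsquare: 1.4658/0.0833333 → 17 → r, 0.6056/0.0416667 → 14 → o; chars ro.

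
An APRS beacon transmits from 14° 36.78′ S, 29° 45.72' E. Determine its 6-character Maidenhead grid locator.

Offset from 180°W / 90°S: lon 209.7620°, lat 75.3870°.
Field (20°×10°, letters A–R): 209.7620/20 → 10 → K, 75.3870/10 → 7 → H; chars KH.
Square (2°×1°, digits 0–9): 9.7620/2 → 4, 5.3870/1 → 5; chars 45.
Subsquare (5′×2.5′, letters a–x): 1.7620/0.0833333 → 21 → v, 0.3870/0.0416667 → 9 → j; chars vj.

KH45vj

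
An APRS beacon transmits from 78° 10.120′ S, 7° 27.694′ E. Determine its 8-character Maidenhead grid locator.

JB31rt59

Offset from 180°W / 90°S: lon 187.46157°, lat 11.83133°.
Field: lon ⌊187.46157/20⌋ = 9 → J; lat ⌊11.83133/10⌋ = 1 → B.
Square: lon ⌊7.46157/2⌋ = 3; lat ⌊1.83133/1⌋ = 1.
Subsquare: lon ⌊1.46157/0.0833333⌋ = 17 → r; lat ⌊0.83133/0.0416667⌋ = 19 → t.
Extended square: lon ⌊0.04490/0.00833333⌋ = 5; lat ⌊0.03967/0.00416667⌋ = 9.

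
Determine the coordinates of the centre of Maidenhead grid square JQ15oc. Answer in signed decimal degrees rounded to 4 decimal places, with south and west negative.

75.1042, 3.2083

Field J=9, Q=16: +9·20° lon, +16·10° lat → SW at lon 0°, lat 70°.
Square 1, 5: +1·2° lon, +5·1° lat → SW at lon 2°, lat 75°.
Subsquare o=14, c=2: +14·0.0833333° lon, +2·0.0416667° lat → SW at lon 3.16667°, lat 75.0833°.
Cell spans 0.0833333° lon × 0.0416667° lat. Centre is SW corner plus half of each.
latitude 75.1042, longitude 3.2083.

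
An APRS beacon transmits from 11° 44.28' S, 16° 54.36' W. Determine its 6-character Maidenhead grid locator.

Offset from 180°W / 90°S: lon 163.0940°, lat 78.2620°.
Field: lon ⌊163.0940/20⌋ = 8 → I; lat ⌊78.2620/10⌋ = 7 → H.
Square: lon ⌊3.0940/2⌋ = 1; lat ⌊8.2620/1⌋ = 8.
Subsquare: lon ⌊1.0940/0.0833333⌋ = 13 → n; lat ⌊0.2620/0.0416667⌋ = 6 → g.

IH18ng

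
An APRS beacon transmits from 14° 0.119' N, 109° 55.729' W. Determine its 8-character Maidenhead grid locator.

DK54aa80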